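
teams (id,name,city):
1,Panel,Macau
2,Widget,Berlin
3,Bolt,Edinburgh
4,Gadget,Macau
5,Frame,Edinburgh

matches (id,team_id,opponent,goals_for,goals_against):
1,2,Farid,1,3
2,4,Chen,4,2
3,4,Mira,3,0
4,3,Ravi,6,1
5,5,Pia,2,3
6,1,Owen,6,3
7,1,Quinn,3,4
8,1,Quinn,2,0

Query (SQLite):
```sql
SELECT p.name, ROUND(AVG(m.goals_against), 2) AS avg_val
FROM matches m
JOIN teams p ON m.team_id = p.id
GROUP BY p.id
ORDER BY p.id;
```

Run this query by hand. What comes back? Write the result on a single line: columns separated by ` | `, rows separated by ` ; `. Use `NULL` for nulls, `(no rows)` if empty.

Join each matches row to its teams via team_id.
Group joined rows by teams.id; compute ROUND(AVG(m.goals_against), 2) per group.
  1: ids {6, 7, 8} → ROUND(AVG(m.goals_against), 2)=2.33
  2: ids {1} → ROUND(AVG(m.goals_against), 2)=3
  3: ids {4} → ROUND(AVG(m.goals_against), 2)=1
  4: ids {2, 3} → ROUND(AVG(m.goals_against), 2)=1
  5: ids {5} → ROUND(AVG(m.goals_against), 2)=3

Panel | 2.33 ; Widget | 3 ; Bolt | 1 ; Gadget | 1 ; Frame | 3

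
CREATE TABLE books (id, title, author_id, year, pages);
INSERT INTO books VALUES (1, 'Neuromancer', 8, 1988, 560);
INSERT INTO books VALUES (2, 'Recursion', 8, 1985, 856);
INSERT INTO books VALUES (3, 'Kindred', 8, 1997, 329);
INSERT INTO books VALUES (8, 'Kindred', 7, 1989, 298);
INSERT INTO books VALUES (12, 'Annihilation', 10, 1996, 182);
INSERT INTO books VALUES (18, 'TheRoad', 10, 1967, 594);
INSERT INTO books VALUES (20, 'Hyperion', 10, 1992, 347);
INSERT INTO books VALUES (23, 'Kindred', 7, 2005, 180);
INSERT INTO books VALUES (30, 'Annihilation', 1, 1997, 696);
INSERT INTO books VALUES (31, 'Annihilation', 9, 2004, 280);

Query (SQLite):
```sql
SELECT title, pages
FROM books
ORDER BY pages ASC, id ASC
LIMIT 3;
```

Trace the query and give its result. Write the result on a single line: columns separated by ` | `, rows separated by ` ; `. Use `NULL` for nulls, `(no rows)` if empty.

Kindred | 180 ; Annihilation | 182 ; Annihilation | 280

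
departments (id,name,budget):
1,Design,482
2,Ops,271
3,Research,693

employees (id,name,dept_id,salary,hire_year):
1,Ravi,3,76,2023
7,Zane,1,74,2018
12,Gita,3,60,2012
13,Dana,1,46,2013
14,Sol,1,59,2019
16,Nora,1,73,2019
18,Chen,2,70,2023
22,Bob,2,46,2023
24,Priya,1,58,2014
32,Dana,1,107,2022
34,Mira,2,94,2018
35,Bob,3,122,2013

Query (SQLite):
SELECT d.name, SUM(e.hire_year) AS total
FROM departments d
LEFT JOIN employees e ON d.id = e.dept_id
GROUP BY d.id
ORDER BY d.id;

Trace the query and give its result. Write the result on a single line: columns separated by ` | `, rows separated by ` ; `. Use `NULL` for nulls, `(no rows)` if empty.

Design | 12105 ; Ops | 6064 ; Research | 6048

LEFT JOIN keeps every departments row; unmatched ones get NULL for employees columns.
Group by departments.id and compute SUM(e.hire_year). SUM over an all-NULL group is NULL.
  1: ids {7, 13, 14, 16, 24, 32} → SUM(e.hire_year)=12105
  2: ids {18, 22, 34} → SUM(e.hire_year)=6064
  3: ids {1, 12, 35} → SUM(e.hire_year)=6048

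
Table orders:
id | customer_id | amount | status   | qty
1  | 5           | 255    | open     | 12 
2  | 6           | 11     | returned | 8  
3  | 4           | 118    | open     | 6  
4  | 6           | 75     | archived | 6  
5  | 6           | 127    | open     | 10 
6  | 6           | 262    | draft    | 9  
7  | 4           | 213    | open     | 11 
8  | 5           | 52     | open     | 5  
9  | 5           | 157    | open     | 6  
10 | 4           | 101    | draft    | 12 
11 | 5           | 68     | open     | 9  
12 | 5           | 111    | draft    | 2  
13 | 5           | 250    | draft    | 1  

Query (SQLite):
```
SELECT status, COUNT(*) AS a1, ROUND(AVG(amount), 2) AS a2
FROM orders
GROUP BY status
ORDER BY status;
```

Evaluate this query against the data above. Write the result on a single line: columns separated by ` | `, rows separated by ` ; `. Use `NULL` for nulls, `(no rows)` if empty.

Group orders by status.
Per group compute: COUNT(*), ROUND(AVG(amount), 2).
  archived: ids {4} → COUNT(*)=1, ROUND(AVG(amount), 2)=75
  draft: ids {6, 10, 12, 13} → COUNT(*)=4, ROUND(AVG(amount), 2)=181
  open: ids {1, 3, 5, 7, 8, 9, 11} → COUNT(*)=7, ROUND(AVG(amount), 2)=141.43
  returned: ids {2} → COUNT(*)=1, ROUND(AVG(amount), 2)=11

archived | 1 | 75 ; draft | 4 | 181 ; open | 7 | 141.43 ; returned | 1 | 11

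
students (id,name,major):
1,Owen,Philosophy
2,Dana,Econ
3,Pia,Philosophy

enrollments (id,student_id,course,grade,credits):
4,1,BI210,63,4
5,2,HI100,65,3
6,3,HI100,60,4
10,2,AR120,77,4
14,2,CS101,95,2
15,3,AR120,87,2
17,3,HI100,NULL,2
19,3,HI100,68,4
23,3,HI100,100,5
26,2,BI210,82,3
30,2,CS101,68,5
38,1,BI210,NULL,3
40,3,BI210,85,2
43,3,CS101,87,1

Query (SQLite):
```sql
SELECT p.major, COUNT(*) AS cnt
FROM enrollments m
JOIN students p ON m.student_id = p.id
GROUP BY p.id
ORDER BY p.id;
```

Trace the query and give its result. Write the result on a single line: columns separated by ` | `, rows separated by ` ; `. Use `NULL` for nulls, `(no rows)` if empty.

Philosophy | 2 ; Econ | 5 ; Philosophy | 7

Join each enrollments row to its students via student_id.
Group joined rows by students.id; compute COUNT(*) per group.
  1: ids {4, 38} → COUNT(*)=2
  2: ids {5, 10, 14, 26, 30} → COUNT(*)=5
  3: ids {6, 15, 17, 19, 23, 40, 43} → COUNT(*)=7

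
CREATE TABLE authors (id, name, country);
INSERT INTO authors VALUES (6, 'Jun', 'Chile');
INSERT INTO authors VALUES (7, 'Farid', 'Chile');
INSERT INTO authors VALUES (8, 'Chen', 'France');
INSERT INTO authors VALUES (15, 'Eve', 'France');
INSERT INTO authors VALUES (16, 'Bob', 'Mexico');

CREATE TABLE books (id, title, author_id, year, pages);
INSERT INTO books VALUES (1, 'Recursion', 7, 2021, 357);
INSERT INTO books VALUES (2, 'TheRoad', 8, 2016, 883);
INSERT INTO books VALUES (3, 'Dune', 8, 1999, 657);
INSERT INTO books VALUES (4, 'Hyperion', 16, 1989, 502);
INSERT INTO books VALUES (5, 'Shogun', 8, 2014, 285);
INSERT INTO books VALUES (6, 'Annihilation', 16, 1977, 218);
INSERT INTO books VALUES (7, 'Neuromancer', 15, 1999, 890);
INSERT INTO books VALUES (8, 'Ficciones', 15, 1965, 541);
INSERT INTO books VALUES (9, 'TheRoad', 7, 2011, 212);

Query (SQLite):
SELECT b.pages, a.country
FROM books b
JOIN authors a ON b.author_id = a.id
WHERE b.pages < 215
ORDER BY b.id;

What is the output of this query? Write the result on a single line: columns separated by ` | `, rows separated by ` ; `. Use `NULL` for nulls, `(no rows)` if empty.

212 | Chile

Each books row matches the authors row where author_id = authors.id.
Then keep rows with b.pages < 215.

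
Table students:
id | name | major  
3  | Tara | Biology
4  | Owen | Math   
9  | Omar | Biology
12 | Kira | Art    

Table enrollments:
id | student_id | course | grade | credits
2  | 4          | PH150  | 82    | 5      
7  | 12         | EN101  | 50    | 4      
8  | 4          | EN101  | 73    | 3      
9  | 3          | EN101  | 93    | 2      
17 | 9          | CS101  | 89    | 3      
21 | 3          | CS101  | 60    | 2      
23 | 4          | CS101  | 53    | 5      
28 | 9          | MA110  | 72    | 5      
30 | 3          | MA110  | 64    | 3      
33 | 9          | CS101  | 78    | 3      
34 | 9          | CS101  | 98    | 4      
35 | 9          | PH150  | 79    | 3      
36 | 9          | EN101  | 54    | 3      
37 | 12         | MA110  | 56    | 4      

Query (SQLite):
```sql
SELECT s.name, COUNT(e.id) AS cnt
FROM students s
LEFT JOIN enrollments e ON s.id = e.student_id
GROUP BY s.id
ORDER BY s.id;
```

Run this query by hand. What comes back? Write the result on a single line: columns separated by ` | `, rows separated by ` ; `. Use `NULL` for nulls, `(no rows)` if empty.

Tara | 3 ; Owen | 3 ; Omar | 6 ; Kira | 2

LEFT JOIN keeps every students row; unmatched ones get NULL for enrollments columns.
Group by students.id and compute COUNT(e.id). COUNT(col) of an all-NULL group is 0.
  3: ids {9, 21, 30} → COUNT(e.id)=3
  4: ids {2, 8, 23} → COUNT(e.id)=3
  9: ids {17, 28, 33, 34, 35, 36} → COUNT(e.id)=6
  12: ids {7, 37} → COUNT(e.id)=2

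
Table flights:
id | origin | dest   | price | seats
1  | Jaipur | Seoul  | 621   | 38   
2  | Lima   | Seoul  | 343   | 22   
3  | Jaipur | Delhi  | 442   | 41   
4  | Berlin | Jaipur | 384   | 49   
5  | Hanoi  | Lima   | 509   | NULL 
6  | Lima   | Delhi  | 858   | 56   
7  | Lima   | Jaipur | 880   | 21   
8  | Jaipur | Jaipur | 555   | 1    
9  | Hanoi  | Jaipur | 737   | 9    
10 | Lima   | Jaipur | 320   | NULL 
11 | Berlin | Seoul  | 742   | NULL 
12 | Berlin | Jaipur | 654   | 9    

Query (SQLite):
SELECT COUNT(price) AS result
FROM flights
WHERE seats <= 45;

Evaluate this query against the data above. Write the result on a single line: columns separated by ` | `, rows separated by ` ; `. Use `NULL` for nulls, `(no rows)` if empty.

Rows where seats <= 45 → price values: [621, 343, 442, 880, 555, 737, 654].
COUNT(price) counts non-NULL values → 7.

7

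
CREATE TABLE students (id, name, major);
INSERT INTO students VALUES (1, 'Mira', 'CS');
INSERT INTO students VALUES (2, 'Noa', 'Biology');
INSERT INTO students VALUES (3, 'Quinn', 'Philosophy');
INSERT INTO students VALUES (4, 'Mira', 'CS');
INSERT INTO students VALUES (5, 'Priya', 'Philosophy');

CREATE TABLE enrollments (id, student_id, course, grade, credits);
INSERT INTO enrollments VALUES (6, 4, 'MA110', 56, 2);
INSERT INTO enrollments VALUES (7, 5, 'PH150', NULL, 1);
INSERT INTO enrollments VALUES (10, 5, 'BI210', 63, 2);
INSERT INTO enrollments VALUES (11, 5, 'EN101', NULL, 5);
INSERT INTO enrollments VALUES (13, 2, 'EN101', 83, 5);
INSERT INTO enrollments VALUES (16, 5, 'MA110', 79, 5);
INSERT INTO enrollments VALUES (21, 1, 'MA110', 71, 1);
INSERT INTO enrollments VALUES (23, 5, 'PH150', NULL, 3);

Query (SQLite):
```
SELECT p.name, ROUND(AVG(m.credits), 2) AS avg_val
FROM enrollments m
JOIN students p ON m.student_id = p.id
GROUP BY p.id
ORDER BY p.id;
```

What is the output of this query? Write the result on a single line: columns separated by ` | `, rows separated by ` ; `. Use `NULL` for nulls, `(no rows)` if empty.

Mira | 1 ; Noa | 5 ; Mira | 2 ; Priya | 3.2

Join each enrollments row to its students via student_id.
Group joined rows by students.id; compute ROUND(AVG(m.credits), 2) per group.
  1: ids {21} → ROUND(AVG(m.credits), 2)=1
  2: ids {13} → ROUND(AVG(m.credits), 2)=5
  4: ids {6} → ROUND(AVG(m.credits), 2)=2
  5: ids {7, 10, 11, 16, 23} → ROUND(AVG(m.credits), 2)=3.2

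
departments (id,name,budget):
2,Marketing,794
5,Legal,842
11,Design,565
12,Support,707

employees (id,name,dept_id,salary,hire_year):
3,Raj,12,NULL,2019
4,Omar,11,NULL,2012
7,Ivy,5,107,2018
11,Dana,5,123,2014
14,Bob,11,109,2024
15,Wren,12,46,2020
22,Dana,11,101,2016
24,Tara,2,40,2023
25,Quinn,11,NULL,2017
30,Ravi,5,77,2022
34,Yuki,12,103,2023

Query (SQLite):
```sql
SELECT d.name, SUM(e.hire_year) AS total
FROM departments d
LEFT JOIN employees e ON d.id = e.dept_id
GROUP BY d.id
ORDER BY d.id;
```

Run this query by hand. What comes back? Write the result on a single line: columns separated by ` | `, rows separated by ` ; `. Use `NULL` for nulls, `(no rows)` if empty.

Marketing | 2023 ; Legal | 6054 ; Design | 8069 ; Support | 6062

LEFT JOIN keeps every departments row; unmatched ones get NULL for employees columns.
Group by departments.id and compute SUM(e.hire_year). SUM over an all-NULL group is NULL.
  2: ids {24} → SUM(e.hire_year)=2023
  5: ids {7, 11, 30} → SUM(e.hire_year)=6054
  11: ids {4, 14, 22, 25} → SUM(e.hire_year)=8069
  12: ids {3, 15, 34} → SUM(e.hire_year)=6062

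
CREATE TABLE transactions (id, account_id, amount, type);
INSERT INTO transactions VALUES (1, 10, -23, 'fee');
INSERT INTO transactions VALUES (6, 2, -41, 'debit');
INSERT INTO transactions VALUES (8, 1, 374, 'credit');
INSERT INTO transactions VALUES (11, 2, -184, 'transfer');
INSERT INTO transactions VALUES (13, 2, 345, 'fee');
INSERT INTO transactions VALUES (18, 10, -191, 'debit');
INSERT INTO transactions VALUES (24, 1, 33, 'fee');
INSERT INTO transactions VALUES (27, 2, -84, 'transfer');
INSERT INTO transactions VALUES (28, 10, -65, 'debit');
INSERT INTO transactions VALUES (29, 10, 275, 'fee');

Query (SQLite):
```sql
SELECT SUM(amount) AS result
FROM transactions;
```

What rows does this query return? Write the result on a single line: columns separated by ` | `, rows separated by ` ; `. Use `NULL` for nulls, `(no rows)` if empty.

439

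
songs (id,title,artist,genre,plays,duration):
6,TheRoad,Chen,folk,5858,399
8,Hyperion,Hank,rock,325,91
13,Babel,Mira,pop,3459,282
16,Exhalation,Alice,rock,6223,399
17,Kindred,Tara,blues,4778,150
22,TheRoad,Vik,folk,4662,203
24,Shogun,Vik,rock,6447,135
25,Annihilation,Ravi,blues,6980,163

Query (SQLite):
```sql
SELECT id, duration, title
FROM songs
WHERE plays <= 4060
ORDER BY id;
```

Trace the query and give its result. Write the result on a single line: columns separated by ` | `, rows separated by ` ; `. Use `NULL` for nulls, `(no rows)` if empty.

8 | 91 | Hyperion ; 13 | 282 | Babel

plays <= 4060: ids {8, 13}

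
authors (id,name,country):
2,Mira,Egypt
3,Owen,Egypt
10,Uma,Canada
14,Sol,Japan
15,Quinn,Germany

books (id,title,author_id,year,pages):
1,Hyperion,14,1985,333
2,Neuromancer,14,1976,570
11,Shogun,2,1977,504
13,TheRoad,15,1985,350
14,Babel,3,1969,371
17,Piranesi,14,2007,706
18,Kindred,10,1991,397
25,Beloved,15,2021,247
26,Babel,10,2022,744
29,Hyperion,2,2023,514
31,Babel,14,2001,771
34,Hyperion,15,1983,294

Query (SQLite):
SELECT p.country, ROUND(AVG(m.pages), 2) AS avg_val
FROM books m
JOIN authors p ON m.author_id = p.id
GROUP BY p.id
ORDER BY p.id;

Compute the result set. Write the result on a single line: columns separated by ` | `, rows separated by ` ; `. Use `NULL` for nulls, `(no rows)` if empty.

Egypt | 509 ; Egypt | 371 ; Canada | 570.5 ; Japan | 595 ; Germany | 297

Join each books row to its authors via author_id.
Group joined rows by authors.id; compute ROUND(AVG(m.pages), 2) per group.
  2: ids {11, 29} → ROUND(AVG(m.pages), 2)=509
  3: ids {14} → ROUND(AVG(m.pages), 2)=371
  10: ids {18, 26} → ROUND(AVG(m.pages), 2)=570.5
  14: ids {1, 2, 17, 31} → ROUND(AVG(m.pages), 2)=595
  15: ids {13, 25, 34} → ROUND(AVG(m.pages), 2)=297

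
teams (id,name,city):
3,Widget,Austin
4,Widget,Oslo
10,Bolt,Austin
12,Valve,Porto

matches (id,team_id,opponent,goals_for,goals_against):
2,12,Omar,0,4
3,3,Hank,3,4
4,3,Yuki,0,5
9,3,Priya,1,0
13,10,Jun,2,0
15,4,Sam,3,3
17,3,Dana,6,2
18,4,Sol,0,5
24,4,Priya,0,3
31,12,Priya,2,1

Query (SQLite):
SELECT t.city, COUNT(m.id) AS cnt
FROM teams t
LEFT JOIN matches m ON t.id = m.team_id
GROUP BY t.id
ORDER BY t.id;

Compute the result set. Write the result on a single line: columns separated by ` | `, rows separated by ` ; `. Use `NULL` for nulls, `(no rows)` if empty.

LEFT JOIN keeps every teams row; unmatched ones get NULL for matches columns.
Group by teams.id and compute COUNT(m.id). COUNT(col) of an all-NULL group is 0.
  3: ids {3, 4, 9, 17} → COUNT(m.id)=4
  4: ids {15, 18, 24} → COUNT(m.id)=3
  10: ids {13} → COUNT(m.id)=1
  12: ids {2, 31} → COUNT(m.id)=2

Austin | 4 ; Oslo | 3 ; Austin | 1 ; Porto | 2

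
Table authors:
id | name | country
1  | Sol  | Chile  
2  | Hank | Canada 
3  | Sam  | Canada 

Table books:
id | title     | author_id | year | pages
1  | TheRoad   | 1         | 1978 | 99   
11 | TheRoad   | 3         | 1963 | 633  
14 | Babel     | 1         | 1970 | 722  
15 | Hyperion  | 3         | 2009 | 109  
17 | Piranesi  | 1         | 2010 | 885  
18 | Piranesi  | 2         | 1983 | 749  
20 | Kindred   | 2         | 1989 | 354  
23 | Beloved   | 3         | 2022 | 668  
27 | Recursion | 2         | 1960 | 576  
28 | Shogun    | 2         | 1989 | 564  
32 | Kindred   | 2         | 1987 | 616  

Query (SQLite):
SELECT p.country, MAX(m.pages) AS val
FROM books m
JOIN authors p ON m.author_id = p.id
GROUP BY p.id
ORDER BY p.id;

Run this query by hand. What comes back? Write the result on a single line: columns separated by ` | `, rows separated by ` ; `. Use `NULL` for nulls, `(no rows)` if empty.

Join each books row to its authors via author_id.
Group joined rows by authors.id; compute MAX(m.pages) per group.
  1: ids {1, 14, 17} → MAX(m.pages)=885
  2: ids {18, 20, 27, 28, 32} → MAX(m.pages)=749
  3: ids {11, 15, 23} → MAX(m.pages)=668

Chile | 885 ; Canada | 749 ; Canada | 668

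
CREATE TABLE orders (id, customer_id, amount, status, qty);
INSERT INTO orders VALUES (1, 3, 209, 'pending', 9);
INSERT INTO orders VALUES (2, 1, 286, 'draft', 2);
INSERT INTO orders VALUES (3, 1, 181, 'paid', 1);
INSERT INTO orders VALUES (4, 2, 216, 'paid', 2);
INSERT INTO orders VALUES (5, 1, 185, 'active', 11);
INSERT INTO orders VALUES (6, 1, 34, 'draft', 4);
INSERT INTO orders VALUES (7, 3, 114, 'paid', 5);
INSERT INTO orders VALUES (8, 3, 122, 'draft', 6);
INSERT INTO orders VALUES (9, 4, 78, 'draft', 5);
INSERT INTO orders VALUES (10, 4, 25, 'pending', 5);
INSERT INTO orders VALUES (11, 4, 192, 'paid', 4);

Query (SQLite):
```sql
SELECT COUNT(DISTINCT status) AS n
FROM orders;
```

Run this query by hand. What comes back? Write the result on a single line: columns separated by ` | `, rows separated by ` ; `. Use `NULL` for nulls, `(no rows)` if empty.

4

Count distinct non-NULL status values.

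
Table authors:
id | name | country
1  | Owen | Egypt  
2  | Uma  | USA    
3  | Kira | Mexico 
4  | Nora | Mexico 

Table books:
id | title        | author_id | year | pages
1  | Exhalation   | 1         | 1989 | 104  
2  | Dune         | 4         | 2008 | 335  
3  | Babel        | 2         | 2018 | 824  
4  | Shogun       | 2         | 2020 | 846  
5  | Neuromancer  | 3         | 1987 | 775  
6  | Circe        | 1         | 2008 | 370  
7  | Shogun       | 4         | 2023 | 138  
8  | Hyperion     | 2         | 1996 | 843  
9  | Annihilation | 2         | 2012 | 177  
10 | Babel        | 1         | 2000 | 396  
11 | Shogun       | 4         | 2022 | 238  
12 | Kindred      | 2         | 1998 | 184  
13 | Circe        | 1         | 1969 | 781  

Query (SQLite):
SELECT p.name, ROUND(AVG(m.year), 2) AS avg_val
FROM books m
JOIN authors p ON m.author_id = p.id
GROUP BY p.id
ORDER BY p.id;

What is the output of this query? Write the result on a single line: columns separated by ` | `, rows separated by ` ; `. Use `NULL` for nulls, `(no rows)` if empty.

Owen | 1991.5 ; Uma | 2008.8 ; Kira | 1987 ; Nora | 2017.67

Join each books row to its authors via author_id.
Group joined rows by authors.id; compute ROUND(AVG(m.year), 2) per group.
  1: ids {1, 6, 10, 13} → ROUND(AVG(m.year), 2)=1991.5
  2: ids {3, 4, 8, 9, 12} → ROUND(AVG(m.year), 2)=2008.8
  3: ids {5} → ROUND(AVG(m.year), 2)=1987
  4: ids {2, 7, 11} → ROUND(AVG(m.year), 2)=2017.67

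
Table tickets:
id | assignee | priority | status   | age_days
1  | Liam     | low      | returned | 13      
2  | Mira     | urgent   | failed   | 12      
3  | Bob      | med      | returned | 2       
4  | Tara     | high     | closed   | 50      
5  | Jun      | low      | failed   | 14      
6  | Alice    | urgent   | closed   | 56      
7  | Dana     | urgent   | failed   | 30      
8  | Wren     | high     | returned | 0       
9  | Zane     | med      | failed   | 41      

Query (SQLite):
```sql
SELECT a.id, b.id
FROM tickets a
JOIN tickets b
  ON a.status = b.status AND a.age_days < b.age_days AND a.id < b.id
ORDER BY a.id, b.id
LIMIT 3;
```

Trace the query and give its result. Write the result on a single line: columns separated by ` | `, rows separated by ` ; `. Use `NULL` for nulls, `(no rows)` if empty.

Pairs (a,b) with same status, a.age_days < b.age_days, a.id < b.id.
status groups: closed:{4,6} failed:{2,5,7,9} returned:{1,3,8}
Ordered by (a.id, b.id); first 3.

2 | 5 ; 2 | 7 ; 2 | 9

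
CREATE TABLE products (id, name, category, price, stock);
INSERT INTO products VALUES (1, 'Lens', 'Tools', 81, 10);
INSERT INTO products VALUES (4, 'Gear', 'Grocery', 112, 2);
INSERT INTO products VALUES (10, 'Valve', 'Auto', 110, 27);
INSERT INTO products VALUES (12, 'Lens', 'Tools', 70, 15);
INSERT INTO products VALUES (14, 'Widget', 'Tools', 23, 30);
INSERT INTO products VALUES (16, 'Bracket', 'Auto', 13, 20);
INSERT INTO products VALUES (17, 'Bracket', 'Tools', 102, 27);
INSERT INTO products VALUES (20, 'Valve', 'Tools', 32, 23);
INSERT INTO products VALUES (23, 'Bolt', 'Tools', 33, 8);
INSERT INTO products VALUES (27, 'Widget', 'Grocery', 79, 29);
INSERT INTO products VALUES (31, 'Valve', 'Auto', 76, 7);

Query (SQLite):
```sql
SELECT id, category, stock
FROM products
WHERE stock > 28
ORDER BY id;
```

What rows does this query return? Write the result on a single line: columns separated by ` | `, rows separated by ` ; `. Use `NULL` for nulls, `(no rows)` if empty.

14 | Tools | 30 ; 27 | Grocery | 29

stock > 28: ids {14, 27}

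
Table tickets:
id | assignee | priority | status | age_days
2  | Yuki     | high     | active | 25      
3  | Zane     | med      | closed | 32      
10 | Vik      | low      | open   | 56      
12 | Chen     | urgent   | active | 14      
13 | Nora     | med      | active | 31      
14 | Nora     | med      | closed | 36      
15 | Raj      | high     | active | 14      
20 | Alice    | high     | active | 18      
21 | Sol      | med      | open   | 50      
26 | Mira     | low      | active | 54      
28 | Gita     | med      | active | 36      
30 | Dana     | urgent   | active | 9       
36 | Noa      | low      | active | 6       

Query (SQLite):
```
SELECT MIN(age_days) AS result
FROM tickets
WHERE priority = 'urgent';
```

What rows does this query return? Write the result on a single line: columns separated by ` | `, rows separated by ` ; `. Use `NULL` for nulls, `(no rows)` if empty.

9

Rows where priority='urgent' → age_days values: [14, 9].
MIN of non-NULL values = 9.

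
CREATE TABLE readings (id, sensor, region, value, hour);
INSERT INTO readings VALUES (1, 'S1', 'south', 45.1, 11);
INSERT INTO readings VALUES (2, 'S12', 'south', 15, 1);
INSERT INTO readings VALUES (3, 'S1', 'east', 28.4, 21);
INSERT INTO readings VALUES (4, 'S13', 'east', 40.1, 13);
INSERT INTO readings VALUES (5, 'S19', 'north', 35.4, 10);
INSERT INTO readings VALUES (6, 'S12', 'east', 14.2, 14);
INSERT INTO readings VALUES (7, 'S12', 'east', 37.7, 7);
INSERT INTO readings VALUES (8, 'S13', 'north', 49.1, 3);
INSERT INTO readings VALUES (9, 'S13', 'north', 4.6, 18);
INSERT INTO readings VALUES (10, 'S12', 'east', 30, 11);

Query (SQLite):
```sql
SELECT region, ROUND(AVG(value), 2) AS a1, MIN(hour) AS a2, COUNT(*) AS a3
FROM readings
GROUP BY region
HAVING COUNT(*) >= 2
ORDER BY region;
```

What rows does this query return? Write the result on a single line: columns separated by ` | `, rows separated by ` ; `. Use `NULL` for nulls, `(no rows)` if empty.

east | 30.08 | 7 | 5 ; north | 29.7 | 3 | 3 ; south | 30.05 | 1 | 2

Group readings by region.
Per group compute: ROUND(AVG(value), 2), MIN(hour), COUNT(*).
HAVING: drop groups with fewer than 2 rows.
  east: ids {3, 4, 6, 7, 10} → ROUND(AVG(value), 2)=30.08, MIN(hour)=7, COUNT(*)=5
  north: ids {5, 8, 9} → ROUND(AVG(value), 2)=29.7, MIN(hour)=3, COUNT(*)=3
  south: ids {1, 2} → ROUND(AVG(value), 2)=30.05, MIN(hour)=1, COUNT(*)=2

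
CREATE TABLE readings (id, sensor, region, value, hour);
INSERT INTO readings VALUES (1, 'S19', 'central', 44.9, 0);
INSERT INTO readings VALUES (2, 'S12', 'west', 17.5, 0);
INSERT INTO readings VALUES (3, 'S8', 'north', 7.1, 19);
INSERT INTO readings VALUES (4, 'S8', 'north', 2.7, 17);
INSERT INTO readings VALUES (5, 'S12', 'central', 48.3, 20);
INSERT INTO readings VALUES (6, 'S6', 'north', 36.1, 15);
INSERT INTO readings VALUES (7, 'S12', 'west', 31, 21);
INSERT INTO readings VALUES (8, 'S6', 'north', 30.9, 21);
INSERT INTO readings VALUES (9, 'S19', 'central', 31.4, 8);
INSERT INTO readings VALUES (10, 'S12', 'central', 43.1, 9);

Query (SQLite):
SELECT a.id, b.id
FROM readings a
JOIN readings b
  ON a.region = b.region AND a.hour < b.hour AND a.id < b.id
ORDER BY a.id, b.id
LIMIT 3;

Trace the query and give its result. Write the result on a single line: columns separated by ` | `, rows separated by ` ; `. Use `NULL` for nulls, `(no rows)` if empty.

1 | 5 ; 1 | 9 ; 1 | 10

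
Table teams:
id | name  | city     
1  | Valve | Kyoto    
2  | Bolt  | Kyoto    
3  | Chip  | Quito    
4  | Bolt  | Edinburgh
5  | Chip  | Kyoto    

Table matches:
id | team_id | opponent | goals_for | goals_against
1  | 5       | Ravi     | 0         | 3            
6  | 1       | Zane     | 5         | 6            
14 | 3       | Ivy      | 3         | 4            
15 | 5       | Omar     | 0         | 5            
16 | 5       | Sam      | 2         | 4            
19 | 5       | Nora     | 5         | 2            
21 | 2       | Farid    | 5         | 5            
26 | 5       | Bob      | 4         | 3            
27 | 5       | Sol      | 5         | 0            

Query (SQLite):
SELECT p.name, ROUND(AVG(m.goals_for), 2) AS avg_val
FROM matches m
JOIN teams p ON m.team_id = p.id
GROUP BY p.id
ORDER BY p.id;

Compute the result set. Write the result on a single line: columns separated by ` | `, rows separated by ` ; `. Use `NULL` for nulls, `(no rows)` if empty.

Join each matches row to its teams via team_id.
Group joined rows by teams.id; compute ROUND(AVG(m.goals_for), 2) per group.
  1: ids {6} → ROUND(AVG(m.goals_for), 2)=5
  2: ids {21} → ROUND(AVG(m.goals_for), 2)=5
  3: ids {14} → ROUND(AVG(m.goals_for), 2)=3
  5: ids {1, 15, 16, 19, 26, 27} → ROUND(AVG(m.goals_for), 2)=2.67

Valve | 5 ; Bolt | 5 ; Chip | 3 ; Chip | 2.67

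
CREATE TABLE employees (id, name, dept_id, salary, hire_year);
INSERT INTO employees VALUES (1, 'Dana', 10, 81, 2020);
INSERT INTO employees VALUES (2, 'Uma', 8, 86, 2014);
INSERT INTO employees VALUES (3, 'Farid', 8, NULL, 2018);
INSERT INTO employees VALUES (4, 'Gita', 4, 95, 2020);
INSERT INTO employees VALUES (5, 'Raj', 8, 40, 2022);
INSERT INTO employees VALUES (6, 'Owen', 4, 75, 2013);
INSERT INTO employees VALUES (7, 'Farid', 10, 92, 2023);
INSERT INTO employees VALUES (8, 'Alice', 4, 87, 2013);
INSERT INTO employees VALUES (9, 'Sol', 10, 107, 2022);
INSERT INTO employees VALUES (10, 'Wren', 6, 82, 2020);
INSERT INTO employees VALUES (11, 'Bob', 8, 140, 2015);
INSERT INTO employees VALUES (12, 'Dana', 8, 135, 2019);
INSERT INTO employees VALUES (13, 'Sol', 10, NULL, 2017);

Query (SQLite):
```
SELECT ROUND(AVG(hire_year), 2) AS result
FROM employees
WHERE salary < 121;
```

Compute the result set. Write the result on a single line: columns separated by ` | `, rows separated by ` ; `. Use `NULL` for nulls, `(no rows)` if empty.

2018.56

Rows where salary < 121 → hire_year values: [2020, 2014, 2020, 2022, 2013, 2023, 2013, 2022, 2020].
AVG = 18167 / 9 (rounded to 2 dp).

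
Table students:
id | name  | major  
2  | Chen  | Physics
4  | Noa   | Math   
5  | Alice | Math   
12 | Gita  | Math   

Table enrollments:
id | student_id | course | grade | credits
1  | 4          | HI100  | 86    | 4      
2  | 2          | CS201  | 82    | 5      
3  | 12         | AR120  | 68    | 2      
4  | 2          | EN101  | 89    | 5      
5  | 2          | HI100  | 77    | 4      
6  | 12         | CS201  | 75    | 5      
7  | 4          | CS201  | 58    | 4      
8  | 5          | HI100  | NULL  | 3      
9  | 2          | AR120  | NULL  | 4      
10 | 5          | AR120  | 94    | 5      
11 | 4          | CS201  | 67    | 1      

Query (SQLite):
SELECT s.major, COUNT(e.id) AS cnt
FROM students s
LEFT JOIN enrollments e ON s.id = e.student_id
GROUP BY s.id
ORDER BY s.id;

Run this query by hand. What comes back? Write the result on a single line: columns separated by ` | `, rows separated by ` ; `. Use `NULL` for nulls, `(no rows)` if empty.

Physics | 4 ; Math | 3 ; Math | 2 ; Math | 2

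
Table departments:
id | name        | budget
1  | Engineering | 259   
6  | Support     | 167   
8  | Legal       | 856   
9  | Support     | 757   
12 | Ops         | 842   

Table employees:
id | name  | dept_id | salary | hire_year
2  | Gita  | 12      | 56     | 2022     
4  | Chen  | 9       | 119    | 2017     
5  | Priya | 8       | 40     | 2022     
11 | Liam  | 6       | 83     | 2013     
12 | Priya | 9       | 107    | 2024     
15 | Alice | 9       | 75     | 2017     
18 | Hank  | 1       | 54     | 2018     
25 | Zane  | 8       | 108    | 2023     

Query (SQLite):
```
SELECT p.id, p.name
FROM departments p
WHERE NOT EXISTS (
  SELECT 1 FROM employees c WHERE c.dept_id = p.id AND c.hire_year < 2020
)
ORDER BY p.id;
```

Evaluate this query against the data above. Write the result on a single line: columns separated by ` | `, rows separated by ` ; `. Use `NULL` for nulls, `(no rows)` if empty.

8 | Legal ; 12 | Ops

For each departments row, check whether any employees with matching dept_id has hire_year < 2020.
Keep rows where that is false.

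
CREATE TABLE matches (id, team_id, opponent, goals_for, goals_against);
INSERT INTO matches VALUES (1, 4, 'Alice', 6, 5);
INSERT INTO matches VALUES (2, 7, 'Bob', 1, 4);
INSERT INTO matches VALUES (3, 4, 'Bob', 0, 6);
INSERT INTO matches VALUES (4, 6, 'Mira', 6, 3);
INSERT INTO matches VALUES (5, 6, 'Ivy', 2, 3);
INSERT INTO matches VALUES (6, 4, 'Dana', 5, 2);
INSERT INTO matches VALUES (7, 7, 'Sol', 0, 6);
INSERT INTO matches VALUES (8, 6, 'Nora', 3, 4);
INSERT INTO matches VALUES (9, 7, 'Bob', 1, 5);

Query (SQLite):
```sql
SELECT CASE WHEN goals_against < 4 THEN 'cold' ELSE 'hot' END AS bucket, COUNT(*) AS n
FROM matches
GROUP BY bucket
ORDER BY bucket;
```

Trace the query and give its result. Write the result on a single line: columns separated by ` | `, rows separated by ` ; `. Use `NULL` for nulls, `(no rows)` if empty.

Bucket rows by goals_against < 4 → 'cold' else 'hot'; count each bucket.

cold | 3 ; hot | 6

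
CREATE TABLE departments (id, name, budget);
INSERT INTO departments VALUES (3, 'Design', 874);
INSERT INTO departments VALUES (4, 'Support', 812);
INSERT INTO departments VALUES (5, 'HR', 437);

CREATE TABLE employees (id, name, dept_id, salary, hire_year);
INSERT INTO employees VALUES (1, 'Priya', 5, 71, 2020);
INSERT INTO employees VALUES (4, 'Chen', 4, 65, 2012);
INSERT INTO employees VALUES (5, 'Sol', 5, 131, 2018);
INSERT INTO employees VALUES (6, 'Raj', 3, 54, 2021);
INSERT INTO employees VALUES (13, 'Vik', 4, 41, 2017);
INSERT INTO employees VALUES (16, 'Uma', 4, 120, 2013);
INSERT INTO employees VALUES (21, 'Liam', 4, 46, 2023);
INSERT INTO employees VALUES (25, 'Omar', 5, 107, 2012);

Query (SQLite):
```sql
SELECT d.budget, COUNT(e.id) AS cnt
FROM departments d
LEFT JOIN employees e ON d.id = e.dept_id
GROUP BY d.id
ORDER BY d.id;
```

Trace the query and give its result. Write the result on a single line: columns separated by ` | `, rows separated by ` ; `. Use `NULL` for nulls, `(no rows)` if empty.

LEFT JOIN keeps every departments row; unmatched ones get NULL for employees columns.
Group by departments.id and compute COUNT(e.id). COUNT(col) of an all-NULL group is 0.
  3: ids {6} → COUNT(e.id)=1
  4: ids {4, 13, 16, 21} → COUNT(e.id)=4
  5: ids {1, 5, 25} → COUNT(e.id)=3

874 | 1 ; 812 | 4 ; 437 | 3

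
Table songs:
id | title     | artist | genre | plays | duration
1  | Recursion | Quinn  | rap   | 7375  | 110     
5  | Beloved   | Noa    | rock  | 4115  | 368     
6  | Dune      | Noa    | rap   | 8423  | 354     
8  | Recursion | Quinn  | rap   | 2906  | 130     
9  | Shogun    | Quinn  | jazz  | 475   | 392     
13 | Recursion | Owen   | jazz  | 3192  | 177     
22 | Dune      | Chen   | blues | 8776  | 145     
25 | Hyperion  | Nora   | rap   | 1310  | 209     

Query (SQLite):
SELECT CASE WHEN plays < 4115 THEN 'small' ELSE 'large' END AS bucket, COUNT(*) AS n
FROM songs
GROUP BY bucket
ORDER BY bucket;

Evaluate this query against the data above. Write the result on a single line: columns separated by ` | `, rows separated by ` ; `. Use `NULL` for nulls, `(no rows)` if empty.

large | 4 ; small | 4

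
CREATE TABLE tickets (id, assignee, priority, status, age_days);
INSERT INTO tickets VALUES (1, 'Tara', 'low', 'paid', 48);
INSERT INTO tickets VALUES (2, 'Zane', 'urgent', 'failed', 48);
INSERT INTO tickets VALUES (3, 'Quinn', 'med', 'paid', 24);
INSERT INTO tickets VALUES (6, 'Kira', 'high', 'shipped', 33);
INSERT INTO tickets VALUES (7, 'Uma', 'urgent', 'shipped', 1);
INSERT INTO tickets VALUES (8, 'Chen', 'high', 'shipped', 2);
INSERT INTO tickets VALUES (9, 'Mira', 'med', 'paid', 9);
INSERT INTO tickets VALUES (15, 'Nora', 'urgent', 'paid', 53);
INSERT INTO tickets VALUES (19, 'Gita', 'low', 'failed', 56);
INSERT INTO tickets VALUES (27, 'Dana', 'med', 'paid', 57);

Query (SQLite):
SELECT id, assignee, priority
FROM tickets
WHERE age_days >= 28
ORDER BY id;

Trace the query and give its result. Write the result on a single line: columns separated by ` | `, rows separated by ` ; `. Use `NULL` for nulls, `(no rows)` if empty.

1 | Tara | low ; 2 | Zane | urgent ; 6 | Kira | high ; 15 | Nora | urgent ; 19 | Gita | low ; 27 | Dana | med

age_days >= 28: ids {1, 2, 6, 15, 19, 27}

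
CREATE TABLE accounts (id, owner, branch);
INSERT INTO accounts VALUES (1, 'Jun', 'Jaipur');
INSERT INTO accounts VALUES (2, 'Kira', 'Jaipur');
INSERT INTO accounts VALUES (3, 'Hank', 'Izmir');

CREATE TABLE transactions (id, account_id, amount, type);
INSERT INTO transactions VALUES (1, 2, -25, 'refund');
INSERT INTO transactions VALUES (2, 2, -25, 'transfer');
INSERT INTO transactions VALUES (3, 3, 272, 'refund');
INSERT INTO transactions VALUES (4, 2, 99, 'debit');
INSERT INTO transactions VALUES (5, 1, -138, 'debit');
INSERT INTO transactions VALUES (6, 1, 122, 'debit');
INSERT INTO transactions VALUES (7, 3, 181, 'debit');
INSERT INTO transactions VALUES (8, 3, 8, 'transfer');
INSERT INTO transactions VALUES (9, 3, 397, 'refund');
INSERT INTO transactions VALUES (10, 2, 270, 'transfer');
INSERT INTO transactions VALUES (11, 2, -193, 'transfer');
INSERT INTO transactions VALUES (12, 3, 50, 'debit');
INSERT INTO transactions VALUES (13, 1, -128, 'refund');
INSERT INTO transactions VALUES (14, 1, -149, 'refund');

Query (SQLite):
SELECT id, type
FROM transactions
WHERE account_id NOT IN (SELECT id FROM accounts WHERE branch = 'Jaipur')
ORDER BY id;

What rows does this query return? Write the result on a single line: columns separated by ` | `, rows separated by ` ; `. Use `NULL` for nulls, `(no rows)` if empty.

3 | refund ; 7 | debit ; 8 | transfer ; 9 | refund ; 12 | debit

Inner query: accounts.id where branch = 'Jaipur'.
Outer: keep transactions rows whose account_id is not in that set.
Inner query → {1, 2}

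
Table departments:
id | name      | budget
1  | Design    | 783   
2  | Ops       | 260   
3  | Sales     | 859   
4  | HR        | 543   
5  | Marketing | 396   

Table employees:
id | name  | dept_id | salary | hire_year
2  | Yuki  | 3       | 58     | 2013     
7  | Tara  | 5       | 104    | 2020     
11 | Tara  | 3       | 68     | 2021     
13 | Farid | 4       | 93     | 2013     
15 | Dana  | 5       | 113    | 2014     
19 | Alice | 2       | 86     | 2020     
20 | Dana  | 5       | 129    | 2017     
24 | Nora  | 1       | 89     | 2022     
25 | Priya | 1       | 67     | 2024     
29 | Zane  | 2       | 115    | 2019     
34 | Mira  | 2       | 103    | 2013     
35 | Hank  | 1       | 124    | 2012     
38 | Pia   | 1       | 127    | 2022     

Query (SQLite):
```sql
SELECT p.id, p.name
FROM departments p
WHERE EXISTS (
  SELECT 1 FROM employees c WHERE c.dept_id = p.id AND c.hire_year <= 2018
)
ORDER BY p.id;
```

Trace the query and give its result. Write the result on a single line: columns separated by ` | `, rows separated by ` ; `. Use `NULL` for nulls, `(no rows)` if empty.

For each departments row, check whether any employees with matching dept_id has hire_year <= 2018.
Keep rows where that is true.

1 | Design ; 2 | Ops ; 3 | Sales ; 4 | HR ; 5 | Marketing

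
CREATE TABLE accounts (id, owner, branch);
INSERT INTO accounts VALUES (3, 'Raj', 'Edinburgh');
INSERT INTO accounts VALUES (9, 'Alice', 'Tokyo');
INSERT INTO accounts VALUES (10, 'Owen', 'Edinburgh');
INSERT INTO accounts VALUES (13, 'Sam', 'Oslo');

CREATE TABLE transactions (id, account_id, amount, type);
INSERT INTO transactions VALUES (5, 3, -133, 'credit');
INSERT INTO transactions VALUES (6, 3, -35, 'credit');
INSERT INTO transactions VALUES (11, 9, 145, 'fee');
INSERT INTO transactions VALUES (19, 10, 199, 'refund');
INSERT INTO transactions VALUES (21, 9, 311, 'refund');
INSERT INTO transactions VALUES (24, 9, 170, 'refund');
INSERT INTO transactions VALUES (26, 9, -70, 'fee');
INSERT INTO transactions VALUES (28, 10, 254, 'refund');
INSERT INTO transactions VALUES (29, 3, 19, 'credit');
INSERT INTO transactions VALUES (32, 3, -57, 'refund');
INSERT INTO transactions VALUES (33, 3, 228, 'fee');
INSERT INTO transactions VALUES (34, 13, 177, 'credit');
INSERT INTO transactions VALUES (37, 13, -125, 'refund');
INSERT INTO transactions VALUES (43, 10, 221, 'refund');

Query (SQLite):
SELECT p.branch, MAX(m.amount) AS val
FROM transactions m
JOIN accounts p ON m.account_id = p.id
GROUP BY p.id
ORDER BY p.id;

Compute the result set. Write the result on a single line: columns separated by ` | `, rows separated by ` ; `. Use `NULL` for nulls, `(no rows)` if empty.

Join each transactions row to its accounts via account_id.
Group joined rows by accounts.id; compute MAX(m.amount) per group.
  3: ids {5, 6, 29, 32, 33} → MAX(m.amount)=228
  9: ids {11, 21, 24, 26} → MAX(m.amount)=311
  10: ids {19, 28, 43} → MAX(m.amount)=254
  13: ids {34, 37} → MAX(m.amount)=177

Edinburgh | 228 ; Tokyo | 311 ; Edinburgh | 254 ; Oslo | 177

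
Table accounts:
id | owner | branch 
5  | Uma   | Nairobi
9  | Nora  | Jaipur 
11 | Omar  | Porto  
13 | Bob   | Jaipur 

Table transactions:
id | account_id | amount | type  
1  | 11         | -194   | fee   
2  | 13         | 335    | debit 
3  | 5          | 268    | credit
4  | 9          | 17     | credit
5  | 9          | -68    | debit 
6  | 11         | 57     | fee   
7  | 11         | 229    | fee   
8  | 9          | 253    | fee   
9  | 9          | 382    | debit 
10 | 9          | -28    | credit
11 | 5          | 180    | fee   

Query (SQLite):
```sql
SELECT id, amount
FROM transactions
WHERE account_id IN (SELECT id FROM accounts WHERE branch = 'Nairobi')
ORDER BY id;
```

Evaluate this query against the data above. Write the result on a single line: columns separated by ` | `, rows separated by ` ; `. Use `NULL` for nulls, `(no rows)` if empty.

Inner query: accounts.id where branch = 'Nairobi'.
Outer: keep transactions rows whose account_id is in that set.
Inner query → {5}

3 | 268 ; 11 | 180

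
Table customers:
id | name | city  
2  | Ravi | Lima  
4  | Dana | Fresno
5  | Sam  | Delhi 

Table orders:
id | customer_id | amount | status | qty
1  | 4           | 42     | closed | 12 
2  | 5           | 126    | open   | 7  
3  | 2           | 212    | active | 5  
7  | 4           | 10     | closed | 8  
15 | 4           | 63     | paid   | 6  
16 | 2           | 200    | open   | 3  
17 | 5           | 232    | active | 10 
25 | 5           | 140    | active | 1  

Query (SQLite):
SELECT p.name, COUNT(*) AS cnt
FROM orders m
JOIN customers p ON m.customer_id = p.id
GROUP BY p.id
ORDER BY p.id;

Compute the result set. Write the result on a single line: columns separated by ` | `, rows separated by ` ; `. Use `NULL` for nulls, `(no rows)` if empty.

Join each orders row to its customers via customer_id.
Group joined rows by customers.id; compute COUNT(*) per group.
  2: ids {3, 16} → COUNT(*)=2
  4: ids {1, 7, 15} → COUNT(*)=3
  5: ids {2, 17, 25} → COUNT(*)=3

Ravi | 2 ; Dana | 3 ; Sam | 3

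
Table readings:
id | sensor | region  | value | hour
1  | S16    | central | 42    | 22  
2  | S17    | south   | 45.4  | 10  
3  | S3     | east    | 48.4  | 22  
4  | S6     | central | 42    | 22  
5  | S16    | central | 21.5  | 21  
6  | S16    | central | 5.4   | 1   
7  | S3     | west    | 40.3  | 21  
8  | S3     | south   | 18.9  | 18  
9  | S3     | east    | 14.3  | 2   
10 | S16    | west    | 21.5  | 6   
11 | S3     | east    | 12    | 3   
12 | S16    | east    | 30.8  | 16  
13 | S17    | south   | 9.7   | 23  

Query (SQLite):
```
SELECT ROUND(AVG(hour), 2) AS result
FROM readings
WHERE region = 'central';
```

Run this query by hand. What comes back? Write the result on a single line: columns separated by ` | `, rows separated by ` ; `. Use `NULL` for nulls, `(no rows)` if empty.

16.5

Rows where region='central' → hour values: [22, 22, 21, 1].
AVG = 66 / 4 (rounded to 2 dp).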